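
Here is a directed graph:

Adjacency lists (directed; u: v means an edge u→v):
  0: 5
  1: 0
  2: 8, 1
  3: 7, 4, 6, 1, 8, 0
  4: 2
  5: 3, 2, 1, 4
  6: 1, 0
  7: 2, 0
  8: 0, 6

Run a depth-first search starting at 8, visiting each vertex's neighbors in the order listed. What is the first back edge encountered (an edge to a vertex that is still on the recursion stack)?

DFS from 8 (visiting each vertex's neighbors in the order listed); mark gray on enter, black on exit:
8 gray
  0 gray
    5 gray
      3 gray
        7 gray
          2 gray
            2→8: 8 is gray → back edge
First back edge: 2 → 8.

2→8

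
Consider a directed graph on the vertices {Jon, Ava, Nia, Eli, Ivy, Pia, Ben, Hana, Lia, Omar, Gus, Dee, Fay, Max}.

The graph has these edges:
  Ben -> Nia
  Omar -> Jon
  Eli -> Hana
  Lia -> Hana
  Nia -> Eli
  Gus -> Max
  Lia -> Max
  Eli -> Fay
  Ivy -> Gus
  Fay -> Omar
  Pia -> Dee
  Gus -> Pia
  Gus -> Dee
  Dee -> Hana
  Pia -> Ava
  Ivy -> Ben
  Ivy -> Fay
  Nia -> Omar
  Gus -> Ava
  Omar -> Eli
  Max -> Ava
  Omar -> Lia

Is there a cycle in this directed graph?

Yes

DFS with white/gray/black marking, starting from Ava:
Ava gray
Ava black
Jon gray
Jon black
Nia gray
  Omar gray
    Omar→Jon: Jon black — skip
    Lia gray
      Max gray
        Max→Ava: Ava black — skip
      Max black
      Hana gray
      Hana black
    Lia black
    Eli gray
      Fay gray
        Fay→Omar: Omar is gray → back edge
Back edge found, so a cycle exists: Omar → Eli → Fay → Omar.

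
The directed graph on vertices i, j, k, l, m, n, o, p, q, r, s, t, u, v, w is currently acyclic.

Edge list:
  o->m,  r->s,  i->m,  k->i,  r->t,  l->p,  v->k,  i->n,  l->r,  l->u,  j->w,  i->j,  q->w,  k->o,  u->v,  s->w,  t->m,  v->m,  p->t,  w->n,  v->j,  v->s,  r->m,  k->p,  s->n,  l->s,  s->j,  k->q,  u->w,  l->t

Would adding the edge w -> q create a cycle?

Yes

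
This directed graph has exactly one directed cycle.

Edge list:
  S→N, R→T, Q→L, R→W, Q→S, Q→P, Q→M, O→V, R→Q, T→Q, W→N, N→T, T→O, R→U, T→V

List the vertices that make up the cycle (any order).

DFS with gray/black marking from T:
T gray
  V gray
  V black
  O gray
    O→V: V black — skip
  O black
  Q gray
    P gray
    P black
    L gray
    L black
    S gray
      N gray
        N→T: T is gray → back edge
Back edge closes the cycle T → Q → S → N → T; its vertices are {N, Q, S, T}.

N, Q, S, T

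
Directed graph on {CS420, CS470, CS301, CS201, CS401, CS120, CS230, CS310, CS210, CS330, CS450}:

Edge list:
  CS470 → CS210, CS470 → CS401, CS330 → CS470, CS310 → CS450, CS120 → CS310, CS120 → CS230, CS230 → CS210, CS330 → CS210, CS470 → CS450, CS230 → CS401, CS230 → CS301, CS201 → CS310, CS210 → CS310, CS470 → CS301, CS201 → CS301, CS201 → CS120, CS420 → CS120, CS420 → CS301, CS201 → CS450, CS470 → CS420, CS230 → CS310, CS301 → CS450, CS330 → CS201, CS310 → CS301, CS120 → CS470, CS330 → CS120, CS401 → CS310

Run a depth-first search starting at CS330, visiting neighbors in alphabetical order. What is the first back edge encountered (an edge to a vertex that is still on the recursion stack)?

CS420->CS120

DFS from CS330 (visiting neighbors in alphabetical order); mark gray on enter, black on exit:
CS330 gray
  CS120 gray
    CS230 gray
      CS210 gray
        CS310 gray
          CS301 gray
            CS450 gray
            CS450 black
          CS301 black
          CS310→CS450: CS450 black — skip
        CS310 black
      CS210 black
      CS230→CS301: CS301 black — skip
      CS230→CS310: CS310 black — skip
      CS401 gray
        CS401→CS310: CS310 black — skip
      CS401 black
    CS230 black
    CS120→CS310: CS310 black — skip
    CS470 gray
      CS470→CS210: CS210 black — skip
      CS470→CS301: CS301 black — skip
      CS470→CS401: CS401 black — skip
      CS420 gray
        CS420→CS120: CS120 is gray → back edge
First back edge: CS420 → CS120.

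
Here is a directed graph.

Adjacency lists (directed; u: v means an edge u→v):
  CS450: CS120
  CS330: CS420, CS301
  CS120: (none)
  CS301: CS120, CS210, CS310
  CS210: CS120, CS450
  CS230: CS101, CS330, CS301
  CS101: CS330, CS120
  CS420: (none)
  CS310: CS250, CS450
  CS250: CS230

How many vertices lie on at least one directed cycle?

6

A vertex is on a directed cycle iff it belongs to a strongly connected component of size ≥ 2 (or has a self-loop).
The vertices on cycles are {CS101, CS230, CS250, CS301, CS310, CS330} — 6 in total.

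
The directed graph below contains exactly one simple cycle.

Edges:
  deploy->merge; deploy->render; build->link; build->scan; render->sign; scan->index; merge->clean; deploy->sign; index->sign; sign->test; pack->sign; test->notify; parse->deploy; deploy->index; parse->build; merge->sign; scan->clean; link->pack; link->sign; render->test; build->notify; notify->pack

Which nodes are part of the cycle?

pack, sign, test, notify

DFS with gray/black marking from notify:
notify gray
  pack gray
    sign gray
      test gray
        test→notify: notify is gray → back edge
Back edge closes the cycle notify → pack → sign → test → notify; its vertices are {pack, sign, test, notify}.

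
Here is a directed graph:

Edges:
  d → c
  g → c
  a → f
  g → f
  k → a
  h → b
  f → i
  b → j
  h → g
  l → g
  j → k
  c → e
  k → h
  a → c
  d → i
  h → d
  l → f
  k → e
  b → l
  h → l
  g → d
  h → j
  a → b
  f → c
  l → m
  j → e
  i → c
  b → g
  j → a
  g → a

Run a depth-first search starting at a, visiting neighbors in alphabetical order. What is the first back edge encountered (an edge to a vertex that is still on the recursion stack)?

DFS from a (visiting neighbors in alphabetical order); mark gray on enter, black on exit:
a gray
  b gray
    g gray
      g→a: a is gray → back edge
First back edge: g → a.

g->a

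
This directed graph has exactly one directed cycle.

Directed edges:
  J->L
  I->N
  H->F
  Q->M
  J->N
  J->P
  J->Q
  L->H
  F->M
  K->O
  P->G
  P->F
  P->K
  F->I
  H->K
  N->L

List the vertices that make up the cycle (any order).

DFS with gray/black marking from L:
L gray
  H gray
    F gray
      M gray
      M black
      I gray
        N gray
          N→L: L is gray → back edge
Back edge closes the cycle L → H → F → I → N → L; its vertices are {F, H, I, L, N}.

F, H, I, L, N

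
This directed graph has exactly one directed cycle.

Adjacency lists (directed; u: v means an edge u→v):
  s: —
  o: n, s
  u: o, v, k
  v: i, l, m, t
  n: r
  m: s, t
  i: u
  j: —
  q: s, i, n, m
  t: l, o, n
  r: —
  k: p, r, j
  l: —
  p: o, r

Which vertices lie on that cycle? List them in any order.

DFS with gray/black marking from i:
i gray
  u gray
    o gray
      n gray
        r gray
        r black
      n black
      s gray
      s black
    o black
    v gray
      v→i: i is gray → back edge
Back edge closes the cycle i → u → v → i; its vertices are {i, u, v}.

i, u, v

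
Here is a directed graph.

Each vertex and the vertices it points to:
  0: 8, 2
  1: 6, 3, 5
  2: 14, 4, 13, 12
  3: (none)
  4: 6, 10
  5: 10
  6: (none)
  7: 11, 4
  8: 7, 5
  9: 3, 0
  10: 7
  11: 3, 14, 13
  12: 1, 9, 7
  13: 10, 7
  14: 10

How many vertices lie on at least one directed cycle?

10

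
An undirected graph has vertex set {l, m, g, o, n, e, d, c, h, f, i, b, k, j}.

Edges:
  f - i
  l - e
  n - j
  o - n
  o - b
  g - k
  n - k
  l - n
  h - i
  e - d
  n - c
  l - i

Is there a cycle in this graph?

DFS, tracking each vertex's parent; an edge to a visited non-parent vertex closes a cycle.
Start from l:
visit l (parent –)
  visit e (parent l)
    visit d (parent e)
      d–e: parent, skip
    e–l: parent, skip
  visit n (parent l)
    visit o (parent n)
      visit b (parent o)
        b–o: parent, skip
      o–n: parent, skip
    visit c (parent n)
      c–n: parent, skip
    visit k (parent n)
      k–n: parent, skip
      visit g (parent k)
        g–k: parent, skip
    visit j (parent n)
      j–n: parent, skip
    n–l: parent, skip
  visit i (parent l)
    visit h (parent i)
      h–i: parent, skip
    i–l: parent, skip
    visit f (parent i)
      f–i: parent, skip
visit m (parent –)
No non-parent visited neighbor found — the graph is a forest.

No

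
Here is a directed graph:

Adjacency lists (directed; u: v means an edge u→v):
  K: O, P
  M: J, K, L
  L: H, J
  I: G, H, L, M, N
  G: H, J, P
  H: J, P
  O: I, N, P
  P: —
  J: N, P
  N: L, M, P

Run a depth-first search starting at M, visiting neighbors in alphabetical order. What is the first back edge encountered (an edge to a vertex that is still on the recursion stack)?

H→J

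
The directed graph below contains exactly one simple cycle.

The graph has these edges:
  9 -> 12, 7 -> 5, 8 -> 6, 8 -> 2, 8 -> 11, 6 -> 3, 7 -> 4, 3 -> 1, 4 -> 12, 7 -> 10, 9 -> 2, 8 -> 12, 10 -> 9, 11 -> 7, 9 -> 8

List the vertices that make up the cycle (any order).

DFS with gray/black marking from 9:
9 gray
  8 gray
    6 gray
      3 gray
        1 gray
        1 black
      3 black
    6 black
    12 gray
    12 black
    11 gray
      7 gray
        10 gray
          10→9: 9 is gray → back edge
Back edge closes the cycle 9 → 8 → 11 → 7 → 10 → 9; its vertices are {7, 8, 9, 10, 11}.

7, 8, 9, 10, 11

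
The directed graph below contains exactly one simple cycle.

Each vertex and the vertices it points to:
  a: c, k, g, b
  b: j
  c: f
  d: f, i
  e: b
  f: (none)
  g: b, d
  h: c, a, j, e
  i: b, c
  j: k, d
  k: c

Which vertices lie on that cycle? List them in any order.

b, d, i, j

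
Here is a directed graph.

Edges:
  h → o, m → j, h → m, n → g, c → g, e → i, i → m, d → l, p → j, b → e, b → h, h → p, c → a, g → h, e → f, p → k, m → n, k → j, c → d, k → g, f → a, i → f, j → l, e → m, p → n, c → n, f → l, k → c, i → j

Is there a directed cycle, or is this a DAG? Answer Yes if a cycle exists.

DFS with white/gray/black marking, starting from n:
n gray
  g gray
    h gray
      m gray
        m→n: n is gray → back edge
Back edge found, so a cycle exists: n → g → h → m → n.

Yes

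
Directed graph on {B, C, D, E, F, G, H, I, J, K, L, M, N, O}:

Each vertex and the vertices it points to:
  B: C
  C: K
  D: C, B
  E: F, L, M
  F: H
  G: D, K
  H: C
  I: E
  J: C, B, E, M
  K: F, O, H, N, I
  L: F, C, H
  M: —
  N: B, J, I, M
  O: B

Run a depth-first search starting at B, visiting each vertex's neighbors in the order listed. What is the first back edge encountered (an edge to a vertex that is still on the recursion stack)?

H→C

DFS from B (visiting each vertex's neighbors in the order listed); mark gray on enter, black on exit:
B gray
  C gray
    K gray
      F gray
        H gray
          H→C: C is gray → back edge
First back edge: H → C.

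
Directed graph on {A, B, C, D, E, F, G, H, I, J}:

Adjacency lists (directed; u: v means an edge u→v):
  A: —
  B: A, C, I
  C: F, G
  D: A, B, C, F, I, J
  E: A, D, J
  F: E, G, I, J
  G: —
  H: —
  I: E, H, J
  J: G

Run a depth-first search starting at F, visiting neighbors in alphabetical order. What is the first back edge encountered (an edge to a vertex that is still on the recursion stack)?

C→F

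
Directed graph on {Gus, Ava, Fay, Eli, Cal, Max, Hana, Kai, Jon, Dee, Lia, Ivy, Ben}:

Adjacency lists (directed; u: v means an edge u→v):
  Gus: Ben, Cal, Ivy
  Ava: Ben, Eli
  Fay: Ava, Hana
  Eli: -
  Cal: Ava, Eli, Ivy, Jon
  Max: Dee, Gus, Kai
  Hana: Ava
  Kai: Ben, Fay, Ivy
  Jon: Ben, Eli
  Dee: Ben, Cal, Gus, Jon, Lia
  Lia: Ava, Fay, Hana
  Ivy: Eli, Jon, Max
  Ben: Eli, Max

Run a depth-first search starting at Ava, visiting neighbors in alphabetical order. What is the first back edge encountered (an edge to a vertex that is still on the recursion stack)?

Dee->Ben

DFS from Ava (visiting neighbors in alphabetical order); mark gray on enter, black on exit:
Ava gray
  Ben gray
    Eli gray
    Eli black
    Max gray
      Dee gray
        Dee→Ben: Ben is gray → back edge
First back edge: Dee → Ben.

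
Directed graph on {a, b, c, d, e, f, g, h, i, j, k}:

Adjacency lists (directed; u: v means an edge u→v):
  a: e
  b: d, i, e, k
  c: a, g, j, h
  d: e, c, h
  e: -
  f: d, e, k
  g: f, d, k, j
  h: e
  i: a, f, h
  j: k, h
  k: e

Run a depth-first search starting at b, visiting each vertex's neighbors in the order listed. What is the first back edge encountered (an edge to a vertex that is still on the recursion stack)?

f->d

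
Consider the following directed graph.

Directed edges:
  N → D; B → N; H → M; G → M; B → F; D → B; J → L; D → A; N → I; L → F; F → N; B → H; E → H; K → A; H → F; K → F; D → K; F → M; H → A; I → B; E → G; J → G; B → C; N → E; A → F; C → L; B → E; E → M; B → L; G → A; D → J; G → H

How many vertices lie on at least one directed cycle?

A vertex is on a directed cycle iff it belongs to a strongly connected component of size ≥ 2 (or has a self-loop).
The vertices on cycles are {A, B, C, D, E, F, G, H, I, J, K, L, N} — 13 in total.

13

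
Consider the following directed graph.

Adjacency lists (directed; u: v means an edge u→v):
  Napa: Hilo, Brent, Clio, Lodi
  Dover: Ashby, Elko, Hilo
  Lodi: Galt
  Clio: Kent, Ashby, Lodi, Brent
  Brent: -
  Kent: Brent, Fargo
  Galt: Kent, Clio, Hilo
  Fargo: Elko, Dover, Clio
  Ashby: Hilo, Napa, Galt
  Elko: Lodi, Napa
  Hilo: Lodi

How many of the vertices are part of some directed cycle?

A vertex is on a directed cycle iff it belongs to a strongly connected component of size ≥ 2 (or has a self-loop).
The vertices on cycles are {Clio, Elko, Galt, Hilo, Kent, Lodi, Napa, Ashby, Dover, Fargo} — 10 in total.

10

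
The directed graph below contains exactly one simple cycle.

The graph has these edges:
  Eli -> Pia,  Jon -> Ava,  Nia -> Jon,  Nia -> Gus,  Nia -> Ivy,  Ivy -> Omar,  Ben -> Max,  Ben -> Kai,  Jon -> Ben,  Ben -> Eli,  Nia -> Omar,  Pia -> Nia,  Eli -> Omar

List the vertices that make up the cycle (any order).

DFS with gray/black marking from Nia:
Nia gray
  Omar gray
  Omar black
  Jon gray
    Ava gray
    Ava black
    Ben gray
      Kai gray
      Kai black
      Eli gray
        Pia gray
          Pia→Nia: Nia is gray → back edge
Back edge closes the cycle Nia → Jon → Ben → Eli → Pia → Nia; its vertices are {Ben, Eli, Jon, Nia, Pia}.

Ben, Eli, Jon, Nia, Pia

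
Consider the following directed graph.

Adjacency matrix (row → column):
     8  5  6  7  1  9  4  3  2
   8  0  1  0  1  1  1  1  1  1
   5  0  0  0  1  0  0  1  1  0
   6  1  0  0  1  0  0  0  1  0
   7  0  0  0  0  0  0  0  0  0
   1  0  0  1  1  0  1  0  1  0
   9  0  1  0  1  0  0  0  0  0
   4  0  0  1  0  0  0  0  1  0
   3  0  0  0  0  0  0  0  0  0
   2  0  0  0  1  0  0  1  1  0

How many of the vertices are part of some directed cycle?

7

A vertex is on a directed cycle iff it belongs to a strongly connected component of size ≥ 2 (or has a self-loop).
The vertices on cycles are {1, 2, 4, 5, 6, 8, 9} — 7 in total.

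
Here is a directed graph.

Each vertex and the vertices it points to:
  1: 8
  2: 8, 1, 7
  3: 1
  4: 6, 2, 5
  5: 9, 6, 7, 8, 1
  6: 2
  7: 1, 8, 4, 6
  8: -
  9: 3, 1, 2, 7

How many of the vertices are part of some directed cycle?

A vertex is on a directed cycle iff it belongs to a strongly connected component of size ≥ 2 (or has a self-loop).
The vertices on cycles are {2, 4, 5, 6, 7, 9} — 6 in total.

6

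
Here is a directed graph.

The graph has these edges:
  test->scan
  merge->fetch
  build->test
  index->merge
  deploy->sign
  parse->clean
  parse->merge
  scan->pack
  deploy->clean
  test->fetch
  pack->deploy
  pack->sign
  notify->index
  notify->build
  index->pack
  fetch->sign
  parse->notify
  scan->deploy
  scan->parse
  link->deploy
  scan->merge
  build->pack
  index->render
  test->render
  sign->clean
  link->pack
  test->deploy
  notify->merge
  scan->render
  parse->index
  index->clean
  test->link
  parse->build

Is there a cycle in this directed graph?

Yes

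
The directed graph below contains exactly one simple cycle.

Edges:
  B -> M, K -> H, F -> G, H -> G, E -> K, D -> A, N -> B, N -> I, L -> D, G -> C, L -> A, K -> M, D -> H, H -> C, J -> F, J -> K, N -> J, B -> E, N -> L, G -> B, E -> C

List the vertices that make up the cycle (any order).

B, E, G, H, K

DFS with gray/black marking from B:
B gray
  E gray
    C gray
    C black
    K gray
      H gray
        G gray
          G→B: B is gray → back edge
Back edge closes the cycle B → E → K → H → G → B; its vertices are {B, E, G, H, K}.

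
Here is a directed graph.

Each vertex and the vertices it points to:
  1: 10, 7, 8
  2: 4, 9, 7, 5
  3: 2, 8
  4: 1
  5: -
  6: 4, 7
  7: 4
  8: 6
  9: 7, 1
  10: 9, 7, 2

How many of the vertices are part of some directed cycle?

8

A vertex is on a directed cycle iff it belongs to a strongly connected component of size ≥ 2 (or has a self-loop).
The vertices on cycles are {1, 2, 4, 6, 7, 8, 9, 10} — 8 in total.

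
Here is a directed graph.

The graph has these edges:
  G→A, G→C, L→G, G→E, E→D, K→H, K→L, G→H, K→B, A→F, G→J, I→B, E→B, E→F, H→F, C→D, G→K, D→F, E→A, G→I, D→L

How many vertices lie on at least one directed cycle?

A vertex is on a directed cycle iff it belongs to a strongly connected component of size ≥ 2 (or has a self-loop).
The vertices on cycles are {C, D, E, G, K, L} — 6 in total.

6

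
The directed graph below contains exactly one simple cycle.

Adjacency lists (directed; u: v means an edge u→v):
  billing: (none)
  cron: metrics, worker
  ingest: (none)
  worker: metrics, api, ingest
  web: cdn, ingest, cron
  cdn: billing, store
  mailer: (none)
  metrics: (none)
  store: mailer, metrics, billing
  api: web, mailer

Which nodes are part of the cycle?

api, web, cron, worker

DFS with gray/black marking from web:
web gray
  cdn gray
    billing gray
    billing black
    store gray
      mailer gray
      mailer black
      metrics gray
      metrics black
      store→billing: billing black — skip
    store black
  cdn black
  ingest gray
  ingest black
  cron gray
    cron→metrics: metrics black — skip
    worker gray
      worker→metrics: metrics black — skip
      api gray
        api→web: web is gray → back edge
Back edge closes the cycle web → cron → worker → api → web; its vertices are {api, web, cron, worker}.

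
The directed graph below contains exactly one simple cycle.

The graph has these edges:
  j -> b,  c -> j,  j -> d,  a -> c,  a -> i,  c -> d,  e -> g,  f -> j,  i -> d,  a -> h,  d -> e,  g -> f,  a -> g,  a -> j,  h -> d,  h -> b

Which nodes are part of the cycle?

d, e, f, g, j

DFS with gray/black marking from g:
g gray
  f gray
    j gray
      b gray
      b black
      d gray
        e gray
          e→g: g is gray → back edge
Back edge closes the cycle g → f → j → d → e → g; its vertices are {d, e, f, g, j}.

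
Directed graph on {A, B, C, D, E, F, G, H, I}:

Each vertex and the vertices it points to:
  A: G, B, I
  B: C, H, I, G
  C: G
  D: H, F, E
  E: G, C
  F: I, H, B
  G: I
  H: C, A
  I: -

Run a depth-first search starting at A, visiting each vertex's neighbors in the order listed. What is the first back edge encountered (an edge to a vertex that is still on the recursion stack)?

H→A

DFS from A (visiting each vertex's neighbors in the order listed); mark gray on enter, black on exit:
A gray
  G gray
    I gray
    I black
  G black
  B gray
    C gray
      C→G: G black — skip
    C black
    H gray
      H→C: C black — skip
      H→A: A is gray → back edge
First back edge: H → A.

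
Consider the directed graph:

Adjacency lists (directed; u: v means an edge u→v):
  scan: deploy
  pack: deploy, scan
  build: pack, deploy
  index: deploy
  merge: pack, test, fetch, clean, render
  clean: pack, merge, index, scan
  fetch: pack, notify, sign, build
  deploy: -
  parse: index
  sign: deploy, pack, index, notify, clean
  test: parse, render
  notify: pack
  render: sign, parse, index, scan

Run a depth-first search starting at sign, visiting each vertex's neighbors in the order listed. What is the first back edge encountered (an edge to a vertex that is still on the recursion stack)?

render->sign

DFS from sign (visiting each vertex's neighbors in the order listed); mark gray on enter, black on exit:
sign gray
  deploy gray
  deploy black
  pack gray
    pack→deploy: deploy black — skip
    scan gray
      scan→deploy: deploy black — skip
    scan black
  pack black
  index gray
    index→deploy: deploy black — skip
  index black
  notify gray
    notify→pack: pack black — skip
  notify black
  clean gray
    clean→pack: pack black — skip
    merge gray
      merge→pack: pack black — skip
      test gray
        parse gray
          parse→index: index black — skip
        parse black
        render gray
          render→sign: sign is gray → back edge
First back edge: render → sign.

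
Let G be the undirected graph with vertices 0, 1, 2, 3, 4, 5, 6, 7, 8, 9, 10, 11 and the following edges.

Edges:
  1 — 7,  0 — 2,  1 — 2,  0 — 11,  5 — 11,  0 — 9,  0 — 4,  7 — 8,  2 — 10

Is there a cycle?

DFS, tracking each vertex's parent; an edge to a visited non-parent vertex closes a cycle.
Start from 1:
visit 1 (parent –)
  visit 2 (parent 1)
    visit 10 (parent 2)
      10–2: parent, skip
    visit 0 (parent 2)
      visit 9 (parent 0)
        9–0: parent, skip
      visit 4 (parent 0)
        4–0: parent, skip
      0–2: parent, skip
      visit 11 (parent 0)
        visit 5 (parent 11)
          5–11: parent, skip
        11–0: parent, skip
    2–1: parent, skip
  visit 7 (parent 1)
    7–1: parent, skip
    visit 8 (parent 7)
      8–7: parent, skip
visit 3 (parent –)
visit 6 (parent –)
No non-parent visited neighbor found — the graph is a forest.

No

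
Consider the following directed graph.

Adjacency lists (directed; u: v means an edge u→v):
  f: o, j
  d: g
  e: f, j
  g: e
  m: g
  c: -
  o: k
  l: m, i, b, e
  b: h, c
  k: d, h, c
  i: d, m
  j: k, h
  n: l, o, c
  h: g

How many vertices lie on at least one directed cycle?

A vertex is on a directed cycle iff it belongs to a strongly connected component of size ≥ 2 (or has a self-loop).
The vertices on cycles are {d, e, f, g, h, j, k, o} — 8 in total.

8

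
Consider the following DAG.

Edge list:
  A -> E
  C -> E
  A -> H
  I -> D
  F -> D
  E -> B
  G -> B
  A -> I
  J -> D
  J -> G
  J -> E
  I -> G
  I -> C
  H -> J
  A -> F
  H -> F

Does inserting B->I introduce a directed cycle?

Adding B→I creates a cycle iff I can already reach B.
Path from I: I → G → B.
So I → … → B → I is a cycle.

Yes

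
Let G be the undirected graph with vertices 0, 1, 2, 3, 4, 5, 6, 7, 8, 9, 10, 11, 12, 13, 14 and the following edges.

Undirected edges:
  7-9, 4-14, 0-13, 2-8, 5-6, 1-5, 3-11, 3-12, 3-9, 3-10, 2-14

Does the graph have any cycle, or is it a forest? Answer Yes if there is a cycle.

No

DFS, tracking each vertex's parent; an edge to a visited non-parent vertex closes a cycle.
Start from 13:
visit 13 (parent –)
  visit 0 (parent 13)
    0–13: parent, skip
visit 1 (parent –)
  visit 5 (parent 1)
    visit 6 (parent 5)
      6–5: parent, skip
    5–1: parent, skip
visit 2 (parent –)
  visit 8 (parent 2)
    8–2: parent, skip
  visit 14 (parent 2)
    14–2: parent, skip
    visit 4 (parent 14)
      4–14: parent, skip
visit 3 (parent –)
  visit 10 (parent 3)
    10–3: parent, skip
  visit 12 (parent 3)
    12–3: parent, skip
  visit 11 (parent 3)
    11–3: parent, skip
  visit 9 (parent 3)
    9–3: parent, skip
    visit 7 (parent 9)
      7–9: parent, skip
No non-parent visited neighbor found — the graph is a forest.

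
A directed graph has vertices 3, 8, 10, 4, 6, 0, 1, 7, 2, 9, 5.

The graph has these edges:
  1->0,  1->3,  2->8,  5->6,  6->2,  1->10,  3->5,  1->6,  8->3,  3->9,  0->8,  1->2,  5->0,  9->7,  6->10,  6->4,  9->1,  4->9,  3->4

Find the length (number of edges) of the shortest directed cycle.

3

For each vertex v, BFS finds the shortest path from v back to v.
The shortest such closed walk is 9 → 1 → 3 → 9, length 3.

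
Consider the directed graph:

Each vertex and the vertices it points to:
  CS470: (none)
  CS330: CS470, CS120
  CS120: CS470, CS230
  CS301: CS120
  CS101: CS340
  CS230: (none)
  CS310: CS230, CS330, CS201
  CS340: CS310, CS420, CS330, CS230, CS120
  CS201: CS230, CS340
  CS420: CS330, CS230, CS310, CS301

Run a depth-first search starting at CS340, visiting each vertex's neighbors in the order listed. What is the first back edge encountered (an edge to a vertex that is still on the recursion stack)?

CS201->CS340

DFS from CS340 (visiting each vertex's neighbors in the order listed); mark gray on enter, black on exit:
CS340 gray
  CS310 gray
    CS230 gray
    CS230 black
    CS330 gray
      CS470 gray
      CS470 black
      CS120 gray
        CS120→CS470: CS470 black — skip
        CS120→CS230: CS230 black — skip
      CS120 black
    CS330 black
    CS201 gray
      CS201→CS230: CS230 black — skip
      CS201→CS340: CS340 is gray → back edge
First back edge: CS201 → CS340.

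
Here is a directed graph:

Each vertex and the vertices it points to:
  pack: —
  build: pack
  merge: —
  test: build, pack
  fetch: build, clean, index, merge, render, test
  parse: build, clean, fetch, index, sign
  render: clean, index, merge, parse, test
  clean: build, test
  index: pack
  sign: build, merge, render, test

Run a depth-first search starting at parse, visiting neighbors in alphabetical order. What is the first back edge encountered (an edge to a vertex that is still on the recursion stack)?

render→parse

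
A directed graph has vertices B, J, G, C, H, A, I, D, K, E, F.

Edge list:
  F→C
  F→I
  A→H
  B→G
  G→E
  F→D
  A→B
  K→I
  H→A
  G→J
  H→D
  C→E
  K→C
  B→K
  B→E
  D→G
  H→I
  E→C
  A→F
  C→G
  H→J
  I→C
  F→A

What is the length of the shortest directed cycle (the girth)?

For each vertex v, BFS finds the shortest path from v back to v.
The shortest such closed walk is F → A → F, length 2.

2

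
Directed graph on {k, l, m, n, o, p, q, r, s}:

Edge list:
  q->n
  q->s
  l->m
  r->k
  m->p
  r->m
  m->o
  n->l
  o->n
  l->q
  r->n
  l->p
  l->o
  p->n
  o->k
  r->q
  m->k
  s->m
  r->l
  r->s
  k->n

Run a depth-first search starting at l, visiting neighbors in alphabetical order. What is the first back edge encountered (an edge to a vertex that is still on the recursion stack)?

n→l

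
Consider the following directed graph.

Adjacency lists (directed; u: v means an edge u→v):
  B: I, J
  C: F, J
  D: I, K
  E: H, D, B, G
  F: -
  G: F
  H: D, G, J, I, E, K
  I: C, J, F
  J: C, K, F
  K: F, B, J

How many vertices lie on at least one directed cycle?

A vertex is on a directed cycle iff it belongs to a strongly connected component of size ≥ 2 (or has a self-loop).
The vertices on cycles are {B, C, E, H, I, J, K} — 7 in total.

7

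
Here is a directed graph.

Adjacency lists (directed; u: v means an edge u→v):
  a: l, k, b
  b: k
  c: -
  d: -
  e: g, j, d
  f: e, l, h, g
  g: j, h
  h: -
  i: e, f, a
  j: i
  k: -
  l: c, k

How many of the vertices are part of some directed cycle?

A vertex is on a directed cycle iff it belongs to a strongly connected component of size ≥ 2 (or has a self-loop).
The vertices on cycles are {e, f, g, i, j} — 5 in total.

5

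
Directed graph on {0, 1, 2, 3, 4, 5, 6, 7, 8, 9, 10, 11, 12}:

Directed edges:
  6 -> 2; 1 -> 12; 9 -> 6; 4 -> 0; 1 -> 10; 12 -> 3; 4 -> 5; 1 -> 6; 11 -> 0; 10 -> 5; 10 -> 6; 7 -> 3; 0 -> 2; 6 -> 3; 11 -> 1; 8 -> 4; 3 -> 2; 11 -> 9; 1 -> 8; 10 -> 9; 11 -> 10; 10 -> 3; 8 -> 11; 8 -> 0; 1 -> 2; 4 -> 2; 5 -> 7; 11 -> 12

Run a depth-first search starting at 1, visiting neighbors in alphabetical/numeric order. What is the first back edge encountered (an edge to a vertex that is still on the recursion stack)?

11→1

DFS from 1 (visiting neighbors in alphabetical/numeric order); mark gray on enter, black on exit:
1 gray
  2 gray
  2 black
  6 gray
    6→2: 2 black — skip
    3 gray
      3→2: 2 black — skip
    3 black
  6 black
  8 gray
    0 gray
      0→2: 2 black — skip
    0 black
    4 gray
      4→0: 0 black — skip
      4→2: 2 black — skip
      5 gray
        7 gray
          7→3: 3 black — skip
        7 black
      5 black
    4 black
    11 gray
      11→0: 0 black — skip
      11→1: 1 is gray → back edge
First back edge: 11 → 1.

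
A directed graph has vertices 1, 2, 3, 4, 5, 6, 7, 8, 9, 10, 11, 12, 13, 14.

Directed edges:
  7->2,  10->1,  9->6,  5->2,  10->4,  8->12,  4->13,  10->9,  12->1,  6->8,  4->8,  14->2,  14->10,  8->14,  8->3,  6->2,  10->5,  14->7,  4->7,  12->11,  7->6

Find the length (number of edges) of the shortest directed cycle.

4

For each vertex v, BFS finds the shortest path from v back to v.
The shortest such closed walk is 4 → 8 → 14 → 10 → 4, length 4.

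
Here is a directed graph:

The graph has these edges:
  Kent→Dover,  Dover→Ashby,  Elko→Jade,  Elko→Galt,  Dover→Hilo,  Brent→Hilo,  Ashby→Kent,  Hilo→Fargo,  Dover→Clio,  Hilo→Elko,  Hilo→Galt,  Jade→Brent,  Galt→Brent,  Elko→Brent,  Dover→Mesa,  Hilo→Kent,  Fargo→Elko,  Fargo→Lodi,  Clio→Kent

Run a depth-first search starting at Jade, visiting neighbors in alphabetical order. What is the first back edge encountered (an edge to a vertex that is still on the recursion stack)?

Elko->Brent

DFS from Jade (visiting neighbors in alphabetical order); mark gray on enter, black on exit:
Jade gray
  Brent gray
    Hilo gray
      Elko gray
        Elko→Brent: Brent is gray → back edge
First back edge: Elko → Brent.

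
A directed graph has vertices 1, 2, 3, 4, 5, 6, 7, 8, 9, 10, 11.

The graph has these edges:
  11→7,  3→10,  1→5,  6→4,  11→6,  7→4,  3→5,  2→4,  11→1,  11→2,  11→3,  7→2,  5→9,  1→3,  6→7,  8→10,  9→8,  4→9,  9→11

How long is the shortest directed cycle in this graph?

For each vertex v, BFS finds the shortest path from v back to v.
The shortest such closed walk is 9 → 11 → 1 → 5 → 9, length 4.

4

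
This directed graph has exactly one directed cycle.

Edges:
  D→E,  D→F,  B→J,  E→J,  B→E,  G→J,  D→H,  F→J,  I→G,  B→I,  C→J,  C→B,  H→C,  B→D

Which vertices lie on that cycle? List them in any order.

B, C, D, H

DFS with gray/black marking from D:
D gray
  H gray
    C gray
      B gray
        B→D: D is gray → back edge
Back edge closes the cycle D → H → C → B → D; its vertices are {B, C, D, H}.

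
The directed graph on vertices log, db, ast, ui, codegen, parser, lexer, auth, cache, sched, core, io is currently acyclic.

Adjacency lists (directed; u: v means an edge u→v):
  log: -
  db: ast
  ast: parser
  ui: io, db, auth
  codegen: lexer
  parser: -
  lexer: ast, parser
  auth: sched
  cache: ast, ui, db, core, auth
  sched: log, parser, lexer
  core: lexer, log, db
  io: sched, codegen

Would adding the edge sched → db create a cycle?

No

Adding sched→db creates a cycle iff db can already reach sched.
Explore from db: no path reaches sched. The graph stays acyclic.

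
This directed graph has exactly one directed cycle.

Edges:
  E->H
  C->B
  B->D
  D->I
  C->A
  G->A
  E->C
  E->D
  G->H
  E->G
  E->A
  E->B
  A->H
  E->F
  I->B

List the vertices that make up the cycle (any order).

DFS with gray/black marking from D:
D gray
  I gray
    B gray
      B→D: D is gray → back edge
Back edge closes the cycle D → I → B → D; its vertices are {B, D, I}.

B, D, I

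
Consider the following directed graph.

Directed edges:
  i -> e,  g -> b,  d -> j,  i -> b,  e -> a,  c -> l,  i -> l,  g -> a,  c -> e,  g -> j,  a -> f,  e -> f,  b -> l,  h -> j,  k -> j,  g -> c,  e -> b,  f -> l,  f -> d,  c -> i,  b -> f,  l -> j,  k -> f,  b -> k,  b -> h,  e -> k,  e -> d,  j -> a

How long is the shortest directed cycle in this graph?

For each vertex v, BFS finds the shortest path from v back to v.
The shortest such closed walk is a → f → l → j → a, length 4.

4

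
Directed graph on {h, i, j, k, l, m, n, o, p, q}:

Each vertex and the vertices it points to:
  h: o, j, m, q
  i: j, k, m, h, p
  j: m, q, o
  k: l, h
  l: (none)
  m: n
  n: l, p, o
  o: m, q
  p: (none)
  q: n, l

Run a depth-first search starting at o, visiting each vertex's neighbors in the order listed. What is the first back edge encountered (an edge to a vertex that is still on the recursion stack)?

DFS from o (visiting each vertex's neighbors in the order listed); mark gray on enter, black on exit:
o gray
  m gray
    n gray
      l gray
      l black
      p gray
      p black
      n→o: o is gray → back edge
First back edge: n → o.

n->o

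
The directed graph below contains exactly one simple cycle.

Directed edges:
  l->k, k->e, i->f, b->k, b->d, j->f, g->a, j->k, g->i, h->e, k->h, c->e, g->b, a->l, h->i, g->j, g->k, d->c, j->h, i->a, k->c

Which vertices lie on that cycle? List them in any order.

DFS with gray/black marking from i:
i gray
  a gray
    l gray
      k gray
        e gray
        e black
        h gray
          h→i: i is gray → back edge
Back edge closes the cycle i → a → l → k → h → i; its vertices are {a, h, i, k, l}.

a, h, i, k, l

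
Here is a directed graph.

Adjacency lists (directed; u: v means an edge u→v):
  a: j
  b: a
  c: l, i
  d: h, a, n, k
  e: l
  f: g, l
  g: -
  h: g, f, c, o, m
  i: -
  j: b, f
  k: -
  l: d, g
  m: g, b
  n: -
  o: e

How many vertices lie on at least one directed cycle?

A vertex is on a directed cycle iff it belongs to a strongly connected component of size ≥ 2 (or has a self-loop).
The vertices on cycles are {a, b, c, d, e, f, h, j, l, m, o} — 11 in total.

11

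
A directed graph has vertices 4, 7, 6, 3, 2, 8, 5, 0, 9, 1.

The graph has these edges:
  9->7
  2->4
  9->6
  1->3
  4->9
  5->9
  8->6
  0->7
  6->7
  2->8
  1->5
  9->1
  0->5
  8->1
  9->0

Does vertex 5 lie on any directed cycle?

Yes

5 is on a cycle iff 5 can reach itself via ≥1 edge.
5 → 9 → 0 → 5 — yes.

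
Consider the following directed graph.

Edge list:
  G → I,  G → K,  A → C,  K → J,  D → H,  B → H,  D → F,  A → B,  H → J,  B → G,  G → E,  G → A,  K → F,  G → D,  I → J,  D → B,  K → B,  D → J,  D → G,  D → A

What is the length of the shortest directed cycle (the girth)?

2

For each vertex v, BFS finds the shortest path from v back to v.
The shortest such closed walk is G → D → G, length 2.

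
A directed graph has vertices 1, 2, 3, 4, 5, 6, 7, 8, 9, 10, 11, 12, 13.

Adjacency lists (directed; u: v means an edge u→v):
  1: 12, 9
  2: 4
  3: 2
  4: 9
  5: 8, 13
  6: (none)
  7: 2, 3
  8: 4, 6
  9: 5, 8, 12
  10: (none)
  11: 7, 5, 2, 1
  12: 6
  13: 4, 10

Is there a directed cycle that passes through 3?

No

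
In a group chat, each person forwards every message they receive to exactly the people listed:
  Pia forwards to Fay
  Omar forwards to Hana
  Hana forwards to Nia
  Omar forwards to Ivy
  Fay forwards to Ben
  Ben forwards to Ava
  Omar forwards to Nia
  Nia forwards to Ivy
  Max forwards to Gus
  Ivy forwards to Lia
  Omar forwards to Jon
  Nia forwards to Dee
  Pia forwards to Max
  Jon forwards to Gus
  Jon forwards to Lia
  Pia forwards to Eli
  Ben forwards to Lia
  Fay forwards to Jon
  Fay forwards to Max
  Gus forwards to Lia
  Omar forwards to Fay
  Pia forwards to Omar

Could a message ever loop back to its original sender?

No

DFS with white/gray/black marking, starting from Omar:
Omar gray
  Hana gray
    Nia gray
      Ivy gray
        Lia gray
        Lia black
      Ivy black
      Dee gray
      Dee black
    Nia black
  Hana black
  Omar→Ivy: Ivy black — skip
  Omar→Nia: Nia black — skip
  Jon gray
    Gus gray
      Gus→Lia: Lia black — skip
    Gus black
    Jon→Lia: Lia black — skip
  Jon black
  Fay gray
    Max gray
      Max→Gus: Gus black — skip
    Max black
    Ben gray
      Ava gray
      Ava black
      Ben→Lia: Lia black — skip
    Ben black
    Fay→Jon: Jon black — skip
  Fay black
Omar black
Pia gray
  Pia→Max: Max black — skip
  Eli gray
  Eli black
  Pia→Omar: Omar black — skip
  Pia→Fay: Fay black — skip
Pia black
Every edge goes to a white or black vertex — no back edge, so the graph is acyclic.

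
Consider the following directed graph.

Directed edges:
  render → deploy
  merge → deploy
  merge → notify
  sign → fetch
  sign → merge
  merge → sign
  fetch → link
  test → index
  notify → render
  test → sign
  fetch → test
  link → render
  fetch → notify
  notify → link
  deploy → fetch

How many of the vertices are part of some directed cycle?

8

A vertex is on a directed cycle iff it belongs to a strongly connected component of size ≥ 2 (or has a self-loop).
The vertices on cycles are {link, sign, test, fetch, merge, deploy, notify, render} — 8 in total.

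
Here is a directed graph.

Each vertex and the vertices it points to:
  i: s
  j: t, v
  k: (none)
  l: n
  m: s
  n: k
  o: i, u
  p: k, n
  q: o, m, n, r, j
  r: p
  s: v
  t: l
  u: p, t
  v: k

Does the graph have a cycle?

DFS with white/gray/black marking, starting from m:
m gray
  s gray
    v gray
      k gray
      k black
    v black
  s black
m black
i gray
  i→s: s black — skip
i black
j gray
  t gray
    l gray
      n gray
        n→k: k black — skip
      n black
    l black
  t black
  j→v: v black — skip
j black
o gray
  o→i: i black — skip
  u gray
    p gray
      p→k: k black — skip
      p→n: n black — skip
    p black
    u→t: t black — skip
  u black
o black
q gray
  q→o: o black — skip
  q→m: m black — skip
  q→n: n black — skip
  r gray
    r→p: p black — skip
  r black
  q→j: j black — skip
q black
Every edge goes to a white or black vertex — no back edge, so the graph is acyclic.

No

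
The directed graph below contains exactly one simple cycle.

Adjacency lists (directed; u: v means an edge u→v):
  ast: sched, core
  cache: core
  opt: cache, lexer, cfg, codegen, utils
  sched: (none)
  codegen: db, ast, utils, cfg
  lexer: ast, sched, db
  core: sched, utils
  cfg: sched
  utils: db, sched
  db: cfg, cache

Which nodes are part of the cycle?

DFS with gray/black marking from utils:
utils gray
  db gray
    cfg gray
      sched gray
      sched black
    cfg black
    cache gray
      core gray
        core→sched: sched black — skip
        core→utils: utils is gray → back edge
Back edge closes the cycle utils → db → cache → core → utils; its vertices are {db, core, cache, utils}.

db, core, cache, utils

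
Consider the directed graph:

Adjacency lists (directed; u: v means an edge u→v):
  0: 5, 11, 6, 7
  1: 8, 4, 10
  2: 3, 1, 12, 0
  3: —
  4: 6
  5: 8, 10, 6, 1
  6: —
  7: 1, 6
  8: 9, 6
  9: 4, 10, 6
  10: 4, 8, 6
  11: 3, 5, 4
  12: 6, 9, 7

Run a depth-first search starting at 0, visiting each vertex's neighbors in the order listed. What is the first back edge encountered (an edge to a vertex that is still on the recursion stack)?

DFS from 0 (visiting each vertex's neighbors in the order listed); mark gray on enter, black on exit:
0 gray
  5 gray
    8 gray
      9 gray
        4 gray
          6 gray
          6 black
        4 black
        10 gray
          10→4: 4 black — skip
          10→8: 8 is gray → back edge
First back edge: 10 → 8.

10→8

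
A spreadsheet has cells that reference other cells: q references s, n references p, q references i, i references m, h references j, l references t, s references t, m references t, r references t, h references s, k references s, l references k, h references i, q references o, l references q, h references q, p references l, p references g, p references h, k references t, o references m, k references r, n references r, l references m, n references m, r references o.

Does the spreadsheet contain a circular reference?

DFS with white/gray/black marking, starting from t:
t gray
t black
g gray
g black
h gray
  s gray
    s→t: t black — skip
  s black
  i gray
    m gray
      m→t: t black — skip
    m black
  i black
  j gray
  j black
  q gray
    q→i: i black — skip
    o gray
      o→m: m black — skip
    o black
    q→s: s black — skip
  q black
h black
k gray
  r gray
    r→o: o black — skip
    r→t: t black — skip
  r black
  k→t: t black — skip
  k→s: s black — skip
k black
l gray
  l→t: t black — skip
  l→m: m black — skip
  l→q: q black — skip
  l→k: k black — skip
l black
n gray
  p gray
    p→h: h black — skip
    p→l: l black — skip
    p→g: g black — skip
  p black
  n→m: m black — skip
  n→r: r black — skip
n black
Every edge goes to a white or black vertex — no back edge, so the graph is acyclic.

No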